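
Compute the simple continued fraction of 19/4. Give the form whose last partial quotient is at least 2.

19 = 4*4 + 3
4 = 1*3 + 1
3 = 3*1 + 0  (stop)
So 19/4 = [4; 1, 3].

[4; 1, 3]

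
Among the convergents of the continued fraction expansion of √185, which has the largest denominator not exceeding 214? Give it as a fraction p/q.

1877/138

√185 = [13; 1, 1, 1, 1, 26, …] (period length 5).
Convergents:
  p_0/q_0 = 13/1
  p_1/q_1 = 14/1
  p_2/q_2 = 27/2
  p_3/q_3 = 41/3
  p_4/q_4 = 68/5
  p_5/q_5 = 1809/133
  p_6/q_6 = 1877/138
  p_7/q_7 = 3686/271
q_6 = 138 ≤ 214 < 271 = q_7, so the answer is 1877/138.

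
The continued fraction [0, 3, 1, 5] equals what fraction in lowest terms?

6/23

Fold from the inside: start with 5/1.
  1 + 1/5 = 6/5
  3 + 5/6 = 23/6
  0 + 6/23 = 6/23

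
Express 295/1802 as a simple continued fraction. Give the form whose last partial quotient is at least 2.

295 = 0·1802 + 295
1802 = 6·295 + 32
295 = 9·32 + 7
32 = 4·7 + 4
7 = 1·4 + 3
4 = 1·3 + 1
3 = 3·1 + 0  (stop)
So 295/1802 = [0; 6, 9, 4, 1, 1, 3].

[0; 6, 9, 4, 1, 1, 3]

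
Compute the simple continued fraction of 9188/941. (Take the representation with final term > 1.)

9188 = 9×941 + 719
941 = 1×719 + 222
719 = 3×222 + 53
222 = 4×53 + 10
53 = 5×10 + 3
10 = 3×3 + 1
3 = 3×1 + 0  (stop)
So 9188/941 = [9; 1, 3, 4, 5, 3, 3].

[9; 1, 3, 4, 5, 3, 3]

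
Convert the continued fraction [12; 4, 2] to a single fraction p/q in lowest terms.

Fold from the inside: start with 2/1.
  4 + 1/2 = 9/2
  12 + 2/9 = 110/9

110/9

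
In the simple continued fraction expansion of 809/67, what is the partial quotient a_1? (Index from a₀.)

809 = 12·67 + 5   →  a_0 = 12
67 = 13·5 + 2   →  a_1 = 13

13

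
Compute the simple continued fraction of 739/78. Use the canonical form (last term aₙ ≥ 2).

[9; 2, 9, 4]

739 = 9·78 + 37
78 = 2·37 + 4
37 = 9·4 + 1
4 = 4·1 + 0  (stop)
So 739/78 = [9; 2, 9, 4].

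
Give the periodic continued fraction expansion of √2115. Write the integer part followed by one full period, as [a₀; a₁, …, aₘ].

[45; 1, 90]

a₀ = ⌊√2115⌋ = 45.
With m₀=0, d₀=1 and mₖ₊₁ = dₖaₖ − mₖ, dₖ₊₁ = (n − mₖ₊₁²)/dₖ, aₖ₊₁ = ⌊(a₀+mₖ₊₁)/dₖ₊₁⌋:
  k=1: m=45, d=90, a=1
  k=2: m=45, d=1, a=90
d=1 and a=2a₀=90 at k=2, so the next step gives (m, d) = (45, 90) again — its k=1 value — and the period has length 2.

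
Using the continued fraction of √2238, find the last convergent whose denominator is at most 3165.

√2238 = [47; 3, 3, 1, 30, 1, 3, 3, 94, …] (period length 8).
Convergents:
  p_0/q_0 = 47/1
  p_1/q_1 = 142/3
  p_2/q_2 = 473/10
  p_3/q_3 = 615/13
  p_4/q_4 = 18923/400
  p_5/q_5 = 19538/413
  p_6/q_6 = 77537/1639
  p_7/q_7 = 252149/5330
q_6 = 1639 ≤ 3165 < 5330 = q_7, so the answer is 77537/1639.

77537/1639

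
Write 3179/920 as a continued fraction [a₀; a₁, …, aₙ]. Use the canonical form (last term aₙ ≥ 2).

3179 = 3*920 + 419
920 = 2*419 + 82
419 = 5*82 + 9
82 = 9*9 + 1
9 = 9*1 + 0  (stop)
So 3179/920 = [3; 2, 5, 9, 9].

[3; 2, 5, 9, 9]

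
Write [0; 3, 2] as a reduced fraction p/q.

2/7

Using pₖ = aₖpₖ₋₁ + pₖ₋₂ and qₖ = aₖqₖ₋₁ + qₖ₋₂:
  k=0: a=0, p=0, q=1
  k=1: a=3, p=1, q=3
  k=2: a=2, p=2, q=7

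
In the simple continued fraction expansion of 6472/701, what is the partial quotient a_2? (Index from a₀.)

6472 = 9·701 + 163   →  a_0 = 9
701 = 4·163 + 49   →  a_1 = 4
163 = 3·49 + 16   →  a_2 = 3

3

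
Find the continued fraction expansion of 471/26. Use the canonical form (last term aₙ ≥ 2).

471 = 18×26 + 3
26 = 8×3 + 2
3 = 1×2 + 1
2 = 2×1 + 0  (stop)
So 471/26 = [18; 8, 1, 2].

[18; 8, 1, 2]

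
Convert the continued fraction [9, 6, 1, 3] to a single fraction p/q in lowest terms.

Using pₖ = aₖpₖ₋₁ + pₖ₋₂ and qₖ = aₖqₖ₋₁ + qₖ₋₂:
  k=0: a=9, p=9, q=1
  k=1: a=6, p=55, q=6
  k=2: a=1, p=64, q=7
  k=3: a=3, p=247, q=27

247/27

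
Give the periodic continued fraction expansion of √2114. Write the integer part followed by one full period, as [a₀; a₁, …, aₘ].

a₀ = ⌊√2114⌋ = 45.

[45; 1, 44, 1, 90]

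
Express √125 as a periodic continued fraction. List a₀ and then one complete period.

[11; 5, 1, 1, 5, 22]

a₀ = ⌊√125⌋ = 11.
With m₀=0, d₀=1 and mₖ₊₁ = dₖaₖ − mₖ, dₖ₊₁ = (n − mₖ₊₁²)/dₖ, aₖ₊₁ = ⌊(a₀+mₖ₊₁)/dₖ₊₁⌋:
  k=1: m=11, d=4, a=5
  k=2: m=9, d=11, a=1
  k=3: m=2, d=11, a=1
  k=4: m=9, d=4, a=5
  k=5: m=11, d=1, a=22
d=1 and a=2a₀=22 at k=5, so the next step gives (m, d) = (11, 4) again — its k=1 value — and the period has length 5.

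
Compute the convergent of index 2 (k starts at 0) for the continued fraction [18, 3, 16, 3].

898/49

Using pₖ = aₖpₖ₋₁ + pₖ₋₂, qₖ = aₖqₖ₋₁ + qₖ₋₂ (with p₋₁=1, p₋₂=0, q₋₁=0, q₋₂=1):
  k=0: a=18, p=18, q=1
  k=1: a=3, p=55, q=3
  k=2: a=16, p=898, q=49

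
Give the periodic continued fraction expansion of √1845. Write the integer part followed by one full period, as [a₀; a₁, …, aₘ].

a₀ = ⌊√1845⌋ = 42.
With m₀=0, d₀=1 and mₖ₊₁ = dₖaₖ − mₖ, dₖ₊₁ = (n − mₖ₊₁²)/dₖ, aₖ₊₁ = ⌊(a₀+mₖ₊₁)/dₖ₊₁⌋:
  k=1: m=42, d=81, a=1
  k=2: m=39, d=4, a=20
  k=3: m=41, d=41, a=2
  k=4: m=41, d=4, a=20
  k=5: m=39, d=81, a=1
  k=6: m=42, d=1, a=84
d=1 and a=2a₀=84 at k=6, so the next step gives (m, d) = (42, 81) again — its k=1 value — and the period has length 6.

[42; 1, 20, 2, 20, 1, 84]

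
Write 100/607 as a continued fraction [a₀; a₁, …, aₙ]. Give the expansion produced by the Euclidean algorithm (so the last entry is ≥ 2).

[0; 6, 14, 3, 2]

100 = 0*607 + 100
607 = 6*100 + 7
100 = 14*7 + 2
7 = 3*2 + 1
2 = 2*1 + 0  (stop)
So 100/607 = [0; 6, 14, 3, 2].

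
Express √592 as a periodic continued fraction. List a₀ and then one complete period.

[24; 3, 48]

a₀ = ⌊√592⌋ = 24.
With m₀=0, d₀=1 and mₖ₊₁ = dₖaₖ − mₖ, dₖ₊₁ = (n − mₖ₊₁²)/dₖ, aₖ₊₁ = ⌊(a₀+mₖ₊₁)/dₖ₊₁⌋:
  k=1: m=24, d=16, a=3
  k=2: m=24, d=1, a=48
d=1 and a=2a₀=48 at k=2, so the next step gives (m, d) = (24, 16) again — its k=1 value — and the period has length 2.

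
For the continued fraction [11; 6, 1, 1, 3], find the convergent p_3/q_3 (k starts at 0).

Using pₖ = aₖpₖ₋₁ + pₖ₋₂, qₖ = aₖqₖ₋₁ + qₖ₋₂ (with p₋₁=1, p₋₂=0, q₋₁=0, q₋₂=1):
  k=0: a=11, p=11, q=1
  k=1: a=6, p=67, q=6
  k=2: a=1, p=78, q=7
  k=3: a=1, p=145, q=13

145/13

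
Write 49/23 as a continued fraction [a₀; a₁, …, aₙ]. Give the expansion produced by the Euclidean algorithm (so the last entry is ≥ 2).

49 = 2*23 + 3
23 = 7*3 + 2
3 = 1*2 + 1
2 = 2*1 + 0  (stop)
So 49/23 = [2; 7, 1, 2].

[2; 7, 1, 2]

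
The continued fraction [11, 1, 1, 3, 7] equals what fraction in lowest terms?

Fold from the inside: start with 7/1.
  3 + 1/7 = 22/7
  1 + 7/22 = 29/22
  1 + 22/29 = 51/29
  11 + 29/51 = 590/51

590/51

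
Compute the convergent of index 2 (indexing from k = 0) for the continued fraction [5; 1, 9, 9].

59/10

Using pₖ = aₖpₖ₋₁ + pₖ₋₂, qₖ = aₖqₖ₋₁ + qₖ₋₂ (with p₋₁=1, p₋₂=0, q₋₁=0, q₋₂=1):
  k=0: a=5, p=5, q=1
  k=1: a=1, p=6, q=1
  k=2: a=9, p=59, q=10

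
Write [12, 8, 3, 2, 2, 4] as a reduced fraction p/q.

Fold from the inside: start with 4/1.
  2 + 1/4 = 9/4
  2 + 4/9 = 22/9
  3 + 9/22 = 75/22
  8 + 22/75 = 622/75
  12 + 75/622 = 7539/622

7539/622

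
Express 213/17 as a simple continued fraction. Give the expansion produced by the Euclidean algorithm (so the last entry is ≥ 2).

213 = 12*17 + 9
17 = 1*9 + 8
9 = 1*8 + 1
8 = 8*1 + 0  (stop)
So 213/17 = [12; 1, 1, 8].

[12; 1, 1, 8]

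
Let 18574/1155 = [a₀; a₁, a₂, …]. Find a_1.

18574 = 16·1155 + 94   →  a_0 = 16
1155 = 12·94 + 27   →  a_1 = 12

12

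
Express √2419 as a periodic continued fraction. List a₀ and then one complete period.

[49; 5, 2, 5, 98]

a₀ = ⌊√2419⌋ = 49.
With m₀=0, d₀=1 and mₖ₊₁ = dₖaₖ − mₖ, dₖ₊₁ = (n − mₖ₊₁²)/dₖ, aₖ₊₁ = ⌊(a₀+mₖ₊₁)/dₖ₊₁⌋:
  k=1: m=49, d=18, a=5
  k=2: m=41, d=41, a=2
  k=3: m=41, d=18, a=5
  k=4: m=49, d=1, a=98
d=1 and a=2a₀=98 at k=4, so the next step gives (m, d) = (49, 18) again — its k=1 value — and the period has length 4.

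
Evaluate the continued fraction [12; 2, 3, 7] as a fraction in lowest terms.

634/51

Fold from the inside: start with 7/1.
  3 + 1/7 = 22/7
  2 + 7/22 = 51/22
  12 + 22/51 = 634/51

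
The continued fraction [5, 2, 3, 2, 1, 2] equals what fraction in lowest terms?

337/62

Using pₖ = aₖpₖ₋₁ + pₖ₋₂ and qₖ = aₖqₖ₋₁ + qₖ₋₂:
  k=0: a=5, p=5, q=1
  k=1: a=2, p=11, q=2
  k=2: a=3, p=38, q=7
  k=3: a=2, p=87, q=16
  k=4: a=1, p=125, q=23
  k=5: a=2, p=337, q=62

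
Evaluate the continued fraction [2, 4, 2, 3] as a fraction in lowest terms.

69/31

Using pₖ = aₖpₖ₋₁ + pₖ₋₂ and qₖ = aₖqₖ₋₁ + qₖ₋₂:
  k=0: a=2, p=2, q=1
  k=1: a=4, p=9, q=4
  k=2: a=2, p=20, q=9
  k=3: a=3, p=69, q=31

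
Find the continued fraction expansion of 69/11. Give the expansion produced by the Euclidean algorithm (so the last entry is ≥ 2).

[6; 3, 1, 2]

69 = 6·11 + 3
11 = 3·3 + 2
3 = 1·2 + 1
2 = 2·1 + 0  (stop)
So 69/11 = [6; 3, 1, 2].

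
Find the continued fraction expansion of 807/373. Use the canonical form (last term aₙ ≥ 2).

807 = 2·373 + 61
373 = 6·61 + 7
61 = 8·7 + 5
7 = 1·5 + 2
5 = 2·2 + 1
2 = 2·1 + 0  (stop)
So 807/373 = [2; 6, 8, 1, 2, 2].

[2; 6, 8, 1, 2, 2]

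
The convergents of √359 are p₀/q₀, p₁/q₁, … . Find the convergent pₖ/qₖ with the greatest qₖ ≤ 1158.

13661/721

√359 = [18; 1, 17, 1, 36, …] (period length 4).
Convergents:
  p_0/q_0 = 18/1
  p_1/q_1 = 19/1
  p_2/q_2 = 341/18
  p_3/q_3 = 360/19
  p_4/q_4 = 13301/702
  p_5/q_5 = 13661/721
  p_6/q_6 = 245538/12959
q_5 = 721 ≤ 1158 < 12959 = q_6, so the answer is 13661/721.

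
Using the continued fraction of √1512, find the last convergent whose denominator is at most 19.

661/17

√1512 = [38; 1, 7, 1, 1, 1, 7, 1, 76, …] (period length 8).
Convergents:
  p_0/q_0 = 38/1
  p_1/q_1 = 39/1
  p_2/q_2 = 311/8
  p_3/q_3 = 350/9
  p_4/q_4 = 661/17
  p_5/q_5 = 1011/26
q_4 = 17 ≤ 19 < 26 = q_5, so the answer is 661/17.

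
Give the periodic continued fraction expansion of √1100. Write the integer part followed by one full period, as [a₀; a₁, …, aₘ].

a₀ = ⌊√1100⌋ = 33.

[33; 6, 66]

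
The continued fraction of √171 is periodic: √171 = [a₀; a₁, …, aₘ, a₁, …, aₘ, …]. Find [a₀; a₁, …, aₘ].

a₀ = ⌊√171⌋ = 13.
With m₀=0, d₀=1 and mₖ₊₁ = dₖaₖ − mₖ, dₖ₊₁ = (n − mₖ₊₁²)/dₖ, aₖ₊₁ = ⌊(a₀+mₖ₊₁)/dₖ₊₁⌋:
  k=1: m=13, d=2, a=13
  k=2: m=13, d=1, a=26
d=1 and a=2a₀=26 at k=2, so the next step gives (m, d) = (13, 2) again — its k=1 value — and the period has length 2.

[13; 13, 26]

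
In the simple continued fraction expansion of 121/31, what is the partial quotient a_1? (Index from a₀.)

121 = 3·31 + 28   →  a_0 = 3
31 = 1·28 + 3   →  a_1 = 1

1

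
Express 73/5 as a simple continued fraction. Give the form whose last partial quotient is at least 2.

[14; 1, 1, 2]

73 = 14*5 + 3
5 = 1*3 + 2
3 = 1*2 + 1
2 = 2*1 + 0  (stop)
So 73/5 = [14; 1, 1, 2].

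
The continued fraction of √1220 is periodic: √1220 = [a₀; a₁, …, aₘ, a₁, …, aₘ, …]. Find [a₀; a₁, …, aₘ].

[34; 1, 12, 1, 68]

a₀ = ⌊√1220⌋ = 34.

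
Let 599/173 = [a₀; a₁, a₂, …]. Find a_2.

599 = 3·173 + 80   →  a_0 = 3
173 = 2·80 + 13   →  a_1 = 2
80 = 6·13 + 2   →  a_2 = 6

6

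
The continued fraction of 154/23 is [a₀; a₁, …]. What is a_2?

2

154 = 6·23 + 16   →  a_0 = 6
23 = 1·16 + 7   →  a_1 = 1
16 = 2·7 + 2   →  a_2 = 2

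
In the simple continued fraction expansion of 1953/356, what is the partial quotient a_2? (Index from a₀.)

1953 = 5·356 + 173   →  a_0 = 5
356 = 2·173 + 10   →  a_1 = 2
173 = 17·10 + 3   →  a_2 = 17

17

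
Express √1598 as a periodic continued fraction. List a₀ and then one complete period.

[39; 1, 38, 1, 78]

a₀ = ⌊√1598⌋ = 39.
With m₀=0, d₀=1 and mₖ₊₁ = dₖaₖ − mₖ, dₖ₊₁ = (n − mₖ₊₁²)/dₖ, aₖ₊₁ = ⌊(a₀+mₖ₊₁)/dₖ₊₁⌋:
  k=1: m=39, d=77, a=1
  k=2: m=38, d=2, a=38
  k=3: m=38, d=77, a=1
  k=4: m=39, d=1, a=78
d=1 and a=2a₀=78 at k=4, so the next step gives (m, d) = (39, 77) again — its k=1 value — and the period has length 4.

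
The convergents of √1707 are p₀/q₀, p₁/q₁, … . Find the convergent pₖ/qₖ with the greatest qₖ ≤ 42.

785/19

√1707 = [41; 3, 6, 41, 6, 3, 82, …] (period length 6).
Convergents:
  p_0/q_0 = 41/1
  p_1/q_1 = 124/3
  p_2/q_2 = 785/19
  p_3/q_3 = 32309/782
q_2 = 19 ≤ 42 < 782 = q_3, so the answer is 785/19.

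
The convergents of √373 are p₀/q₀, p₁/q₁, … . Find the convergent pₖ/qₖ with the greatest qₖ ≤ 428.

√373 = [19; 3, 5, 5, 3, 38, …] (period length 5).
Convergents:
  p_0/q_0 = 19/1
  p_1/q_1 = 58/3
  p_2/q_2 = 309/16
  p_3/q_3 = 1603/83
  p_4/q_4 = 5118/265
  p_5/q_5 = 196087/10153
q_4 = 265 ≤ 428 < 10153 = q_5, so the answer is 5118/265.

5118/265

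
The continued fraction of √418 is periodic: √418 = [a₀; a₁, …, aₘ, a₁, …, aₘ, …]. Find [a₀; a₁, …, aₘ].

[20; 2, 4, 20, 4, 2, 40]

a₀ = ⌊√418⌋ = 20.
With m₀=0, d₀=1 and mₖ₊₁ = dₖaₖ − mₖ, dₖ₊₁ = (n − mₖ₊₁²)/dₖ, aₖ₊₁ = ⌊(a₀+mₖ₊₁)/dₖ₊₁⌋:
  k=1: m=20, d=18, a=2
  k=2: m=16, d=9, a=4
  k=3: m=20, d=2, a=20
  k=4: m=20, d=9, a=4
  k=5: m=16, d=18, a=2
  k=6: m=20, d=1, a=40
d=1 and a=2a₀=40 at k=6, so the next step gives (m, d) = (20, 18) again — its k=1 value — and the period has length 6.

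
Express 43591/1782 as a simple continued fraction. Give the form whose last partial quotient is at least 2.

[24; 2, 6, 19, 2, 3]

43591 = 24×1782 + 823
1782 = 2×823 + 136
823 = 6×136 + 7
136 = 19×7 + 3
7 = 2×3 + 1
3 = 3×1 + 0  (stop)
So 43591/1782 = [24; 2, 6, 19, 2, 3].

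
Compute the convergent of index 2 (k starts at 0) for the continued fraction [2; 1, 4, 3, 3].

14/5

Using pₖ = aₖpₖ₋₁ + pₖ₋₂, qₖ = aₖqₖ₋₁ + qₖ₋₂ (with p₋₁=1, p₋₂=0, q₋₁=0, q₋₂=1):
  k=0: a=2, p=2, q=1
  k=1: a=1, p=3, q=1
  k=2: a=4, p=14, q=5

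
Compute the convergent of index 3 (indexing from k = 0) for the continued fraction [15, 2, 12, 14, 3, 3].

Using pₖ = aₖpₖ₋₁ + pₖ₋₂, qₖ = aₖqₖ₋₁ + qₖ₋₂ (with p₋₁=1, p₋₂=0, q₋₁=0, q₋₂=1):
  k=0: a=15, p=15, q=1
  k=1: a=2, p=31, q=2
  k=2: a=12, p=387, q=25
  k=3: a=14, p=5449, q=352

5449/352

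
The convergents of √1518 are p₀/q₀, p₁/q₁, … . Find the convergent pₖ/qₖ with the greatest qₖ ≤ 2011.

77962/2001

√1518 = [38; 1, 24, 1, 76, …] (period length 4).
Convergents:
  p_0/q_0 = 38/1
  p_1/q_1 = 39/1
  p_2/q_2 = 974/25
  p_3/q_3 = 1013/26
  p_4/q_4 = 77962/2001
  p_5/q_5 = 78975/2027
q_4 = 2001 ≤ 2011 < 2027 = q_5, so the answer is 77962/2001.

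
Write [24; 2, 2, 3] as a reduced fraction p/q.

Fold from the inside: start with 3/1.
  2 + 1/3 = 7/3
  2 + 3/7 = 17/7
  24 + 7/17 = 415/17

415/17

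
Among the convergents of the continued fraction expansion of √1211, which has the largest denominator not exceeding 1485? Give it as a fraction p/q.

√1211 = [34; 1, 3, 1, 68, …] (period length 4).
Convergents:
  p_0/q_0 = 34/1
  p_1/q_1 = 35/1
  p_2/q_2 = 139/4
  p_3/q_3 = 174/5
  p_4/q_4 = 11971/344
  p_5/q_5 = 12145/349
  p_6/q_6 = 48406/1391
  p_7/q_7 = 60551/1740
q_6 = 1391 ≤ 1485 < 1740 = q_7, so the answer is 48406/1391.

48406/1391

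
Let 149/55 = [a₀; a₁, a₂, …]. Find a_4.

149 = 2·55 + 39   →  a_0 = 2
55 = 1·39 + 16   →  a_1 = 1
39 = 2·16 + 7   →  a_2 = 2
16 = 2·7 + 2   →  a_3 = 2
7 = 3·2 + 1   →  a_4 = 3

3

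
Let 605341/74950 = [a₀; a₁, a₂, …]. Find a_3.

9

605341 = 8·74950 + 5741   →  a_0 = 8
74950 = 13·5741 + 317   →  a_1 = 13
5741 = 18·317 + 35   →  a_2 = 18
317 = 9·35 + 2   →  a_3 = 9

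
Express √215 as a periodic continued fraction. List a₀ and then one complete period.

a₀ = ⌊√215⌋ = 14.
With m₀=0, d₀=1 and mₖ₊₁ = dₖaₖ − mₖ, dₖ₊₁ = (n − mₖ₊₁²)/dₖ, aₖ₊₁ = ⌊(a₀+mₖ₊₁)/dₖ₊₁⌋:
  k=1: m=14, d=19, a=1
  k=2: m=5, d=10, a=1
  k=3: m=5, d=19, a=1
  k=4: m=14, d=1, a=28
d=1 and a=2a₀=28 at k=4, so the next step gives (m, d) = (14, 19) again — its k=1 value — and the period has length 4.

[14; 1, 1, 1, 28]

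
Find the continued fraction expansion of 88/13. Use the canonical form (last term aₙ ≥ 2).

88 = 6*13 + 10
13 = 1*10 + 3
10 = 3*3 + 1
3 = 3*1 + 0  (stop)
So 88/13 = [6; 1, 3, 3].

[6; 1, 3, 3]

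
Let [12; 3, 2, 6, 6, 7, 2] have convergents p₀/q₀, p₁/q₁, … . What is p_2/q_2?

86/7

Using pₖ = aₖpₖ₋₁ + pₖ₋₂, qₖ = aₖqₖ₋₁ + qₖ₋₂ (with p₋₁=1, p₋₂=0, q₋₁=0, q₋₂=1):
  k=0: a=12, p=12, q=1
  k=1: a=3, p=37, q=3
  k=2: a=2, p=86, q=7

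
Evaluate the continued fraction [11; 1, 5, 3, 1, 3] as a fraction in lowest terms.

Fold from the inside: start with 3/1.
  1 + 1/3 = 4/3
  3 + 3/4 = 15/4
  5 + 4/15 = 79/15
  1 + 15/79 = 94/79
  11 + 79/94 = 1113/94

1113/94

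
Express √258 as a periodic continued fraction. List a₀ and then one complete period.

a₀ = ⌊√258⌋ = 16.

[16; 16, 32]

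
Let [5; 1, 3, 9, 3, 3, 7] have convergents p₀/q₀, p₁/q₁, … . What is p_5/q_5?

Using pₖ = aₖpₖ₋₁ + pₖ₋₂, qₖ = aₖqₖ₋₁ + qₖ₋₂ (with p₋₁=1, p₋₂=0, q₋₁=0, q₋₂=1):
  k=0: a=5, p=5, q=1
  k=1: a=1, p=6, q=1
  k=2: a=3, p=23, q=4
  k=3: a=9, p=213, q=37
  k=4: a=3, p=662, q=115
  k=5: a=3, p=2199, q=382

2199/382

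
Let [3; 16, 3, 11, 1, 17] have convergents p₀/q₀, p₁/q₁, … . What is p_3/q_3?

1699/555

Using pₖ = aₖpₖ₋₁ + pₖ₋₂, qₖ = aₖqₖ₋₁ + qₖ₋₂ (with p₋₁=1, p₋₂=0, q₋₁=0, q₋₂=1):
  k=0: a=3, p=3, q=1
  k=1: a=16, p=49, q=16
  k=2: a=3, p=150, q=49
  k=3: a=11, p=1699, q=555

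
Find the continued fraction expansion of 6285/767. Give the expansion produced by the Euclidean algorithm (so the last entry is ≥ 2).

6285 = 8×767 + 149
767 = 5×149 + 22
149 = 6×22 + 17
22 = 1×17 + 5
17 = 3×5 + 2
5 = 2×2 + 1
2 = 2×1 + 0  (stop)
So 6285/767 = [8; 5, 6, 1, 3, 2, 2].

[8; 5, 6, 1, 3, 2, 2]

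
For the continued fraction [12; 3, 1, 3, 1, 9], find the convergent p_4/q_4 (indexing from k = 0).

Using pₖ = aₖpₖ₋₁ + pₖ₋₂, qₖ = aₖqₖ₋₁ + qₖ₋₂ (with p₋₁=1, p₋₂=0, q₋₁=0, q₋₂=1):
  k=0: a=12, p=12, q=1
  k=1: a=3, p=37, q=3
  k=2: a=1, p=49, q=4
  k=3: a=3, p=184, q=15
  k=4: a=1, p=233, q=19

233/19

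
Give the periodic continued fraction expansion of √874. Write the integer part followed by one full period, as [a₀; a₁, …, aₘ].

a₀ = ⌊√874⌋ = 29.
With m₀=0, d₀=1 and mₖ₊₁ = dₖaₖ − mₖ, dₖ₊₁ = (n − mₖ₊₁²)/dₖ, aₖ₊₁ = ⌊(a₀+mₖ₊₁)/dₖ₊₁⌋:
  k=1: m=29, d=33, a=1
  k=2: m=4, d=26, a=1
  k=3: m=22, d=15, a=3
  k=4: m=23, d=23, a=2
  k=5: m=23, d=15, a=3
  k=6: m=22, d=26, a=1
  k=7: m=4, d=33, a=1
  k=8: m=29, d=1, a=58
d=1 and a=2a₀=58 at k=8, so the next step gives (m, d) = (29, 33) again — its k=1 value — and the period has length 8.

[29; 1, 1, 3, 2, 3, 1, 1, 58]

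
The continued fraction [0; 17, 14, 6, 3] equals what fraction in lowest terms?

269/4592

Fold from the inside: start with 3/1.
  6 + 1/3 = 19/3
  14 + 3/19 = 269/19
  17 + 19/269 = 4592/269
  0 + 269/4592 = 269/4592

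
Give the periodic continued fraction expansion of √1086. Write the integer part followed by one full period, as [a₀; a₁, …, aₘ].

[32; 1, 20, 1, 64]

a₀ = ⌊√1086⌋ = 32.
With m₀=0, d₀=1 and mₖ₊₁ = dₖaₖ − mₖ, dₖ₊₁ = (n − mₖ₊₁²)/dₖ, aₖ₊₁ = ⌊(a₀+mₖ₊₁)/dₖ₊₁⌋:
  k=1: m=32, d=62, a=1
  k=2: m=30, d=3, a=20
  k=3: m=30, d=62, a=1
  k=4: m=32, d=1, a=64
d=1 and a=2a₀=64 at k=4, so the next step gives (m, d) = (32, 62) again — its k=1 value — and the period has length 4.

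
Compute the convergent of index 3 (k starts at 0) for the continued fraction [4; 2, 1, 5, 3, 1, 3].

Using pₖ = aₖpₖ₋₁ + pₖ₋₂, qₖ = aₖqₖ₋₁ + qₖ₋₂ (with p₋₁=1, p₋₂=0, q₋₁=0, q₋₂=1):
  k=0: a=4, p=4, q=1
  k=1: a=2, p=9, q=2
  k=2: a=1, p=13, q=3
  k=3: a=5, p=74, q=17

74/17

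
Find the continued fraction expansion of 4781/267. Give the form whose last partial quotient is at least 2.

4781 = 17×267 + 242
267 = 1×242 + 25
242 = 9×25 + 17
25 = 1×17 + 8
17 = 2×8 + 1
8 = 8×1 + 0  (stop)
So 4781/267 = [17; 1, 9, 1, 2, 8].

[17; 1, 9, 1, 2, 8]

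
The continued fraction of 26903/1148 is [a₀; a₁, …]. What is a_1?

2

26903 = 23·1148 + 499   →  a_0 = 23
1148 = 2·499 + 150   →  a_1 = 2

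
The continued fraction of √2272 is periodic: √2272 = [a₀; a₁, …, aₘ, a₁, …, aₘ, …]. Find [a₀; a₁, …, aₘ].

[47; 1, 1, 1, 94]

a₀ = ⌊√2272⌋ = 47.
With m₀=0, d₀=1 and mₖ₊₁ = dₖaₖ − mₖ, dₖ₊₁ = (n − mₖ₊₁²)/dₖ, aₖ₊₁ = ⌊(a₀+mₖ₊₁)/dₖ₊₁⌋:
  k=1: m=47, d=63, a=1
  k=2: m=16, d=32, a=1
  k=3: m=16, d=63, a=1
  k=4: m=47, d=1, a=94
d=1 and a=2a₀=94 at k=4, so the next step gives (m, d) = (47, 63) again — its k=1 value — and the period has length 4.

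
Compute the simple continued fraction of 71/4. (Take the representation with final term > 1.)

[17; 1, 3]

71 = 17*4 + 3
4 = 1*3 + 1
3 = 3*1 + 0  (stop)
So 71/4 = [17; 1, 3].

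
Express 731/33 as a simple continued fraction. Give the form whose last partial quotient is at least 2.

[22; 6, 1, 1, 2]

731 = 22×33 + 5
33 = 6×5 + 3
5 = 1×3 + 2
3 = 1×2 + 1
2 = 2×1 + 0  (stop)
So 731/33 = [22; 6, 1, 1, 2].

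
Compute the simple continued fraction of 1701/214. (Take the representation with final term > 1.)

1701 = 7·214 + 203
214 = 1·203 + 11
203 = 18·11 + 5
11 = 2·5 + 1
5 = 5·1 + 0  (stop)
So 1701/214 = [7; 1, 18, 2, 5].

[7; 1, 18, 2, 5]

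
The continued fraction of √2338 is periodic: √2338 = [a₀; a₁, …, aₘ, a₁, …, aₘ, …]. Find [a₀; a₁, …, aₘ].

a₀ = ⌊√2338⌋ = 48.
With m₀=0, d₀=1 and mₖ₊₁ = dₖaₖ − mₖ, dₖ₊₁ = (n − mₖ₊₁²)/dₖ, aₖ₊₁ = ⌊(a₀+mₖ₊₁)/dₖ₊₁⌋:
  k=1: m=48, d=34, a=2
  k=2: m=20, d=57, a=1
  k=3: m=37, d=17, a=5
  k=4: m=48, d=2, a=48
  k=5: m=48, d=17, a=5
  k=6: m=37, d=57, a=1
  k=7: m=20, d=34, a=2
  k=8: m=48, d=1, a=96
d=1 and a=2a₀=96 at k=8, so the next step gives (m, d) = (48, 34) again — its k=1 value — and the period has length 8.

[48; 2, 1, 5, 48, 5, 1, 2, 96]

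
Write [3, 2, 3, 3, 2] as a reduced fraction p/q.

182/53

Fold from the inside: start with 2/1.
  3 + 1/2 = 7/2
  3 + 2/7 = 23/7
  2 + 7/23 = 53/23
  3 + 23/53 = 182/53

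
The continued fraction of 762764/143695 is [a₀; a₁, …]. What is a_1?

762764 = 5·143695 + 44289   →  a_0 = 5
143695 = 3·44289 + 10828   →  a_1 = 3

3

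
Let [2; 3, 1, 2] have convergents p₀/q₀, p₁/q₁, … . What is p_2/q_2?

Using pₖ = aₖpₖ₋₁ + pₖ₋₂, qₖ = aₖqₖ₋₁ + qₖ₋₂ (with p₋₁=1, p₋₂=0, q₋₁=0, q₋₂=1):
  k=0: a=2, p=2, q=1
  k=1: a=3, p=7, q=3
  k=2: a=1, p=9, q=4

9/4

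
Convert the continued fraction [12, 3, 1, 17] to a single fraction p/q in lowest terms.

870/71

Fold from the inside: start with 17/1.
  1 + 1/17 = 18/17
  3 + 17/18 = 71/18
  12 + 18/71 = 870/71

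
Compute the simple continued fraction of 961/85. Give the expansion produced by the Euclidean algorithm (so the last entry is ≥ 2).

961 = 11×85 + 26
85 = 3×26 + 7
26 = 3×7 + 5
7 = 1×5 + 2
5 = 2×2 + 1
2 = 2×1 + 0  (stop)
So 961/85 = [11; 3, 3, 1, 2, 2].

[11; 3, 3, 1, 2, 2]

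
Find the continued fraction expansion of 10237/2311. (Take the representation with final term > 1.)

[4; 2, 3, 18, 18]

10237 = 4·2311 + 993
2311 = 2·993 + 325
993 = 3·325 + 18
325 = 18·18 + 1
18 = 18·1 + 0  (stop)
So 10237/2311 = [4; 2, 3, 18, 18].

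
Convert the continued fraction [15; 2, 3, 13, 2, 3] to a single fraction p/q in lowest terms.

Fold from the inside: start with 3/1.
  2 + 1/3 = 7/3
  13 + 3/7 = 94/7
  3 + 7/94 = 289/94
  2 + 94/289 = 672/289
  15 + 289/672 = 10369/672

10369/672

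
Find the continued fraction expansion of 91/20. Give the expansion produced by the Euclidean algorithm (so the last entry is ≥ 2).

[4; 1, 1, 4, 2]

91 = 4·20 + 11
20 = 1·11 + 9
11 = 1·9 + 2
9 = 4·2 + 1
2 = 2·1 + 0  (stop)
So 91/20 = [4; 1, 1, 4, 2].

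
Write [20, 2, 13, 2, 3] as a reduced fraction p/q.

3994/195

Using pₖ = aₖpₖ₋₁ + pₖ₋₂ and qₖ = aₖqₖ₋₁ + qₖ₋₂:
  k=0: a=20, p=20, q=1
  k=1: a=2, p=41, q=2
  k=2: a=13, p=553, q=27
  k=3: a=2, p=1147, q=56
  k=4: a=3, p=3994, q=195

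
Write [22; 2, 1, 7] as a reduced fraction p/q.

514/23

Using pₖ = aₖpₖ₋₁ + pₖ₋₂ and qₖ = aₖqₖ₋₁ + qₖ₋₂:
  k=0: a=22, p=22, q=1
  k=1: a=2, p=45, q=2
  k=2: a=1, p=67, q=3
  k=3: a=7, p=514, q=23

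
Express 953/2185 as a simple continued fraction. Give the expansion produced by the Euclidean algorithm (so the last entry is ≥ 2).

953 = 0×2185 + 953
2185 = 2×953 + 279
953 = 3×279 + 116
279 = 2×116 + 47
116 = 2×47 + 22
47 = 2×22 + 3
22 = 7×3 + 1
3 = 3×1 + 0  (stop)
So 953/2185 = [0; 2, 3, 2, 2, 2, 7, 3].

[0; 2, 3, 2, 2, 2, 7, 3]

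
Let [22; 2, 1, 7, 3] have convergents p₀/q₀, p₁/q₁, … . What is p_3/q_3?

514/23

Using pₖ = aₖpₖ₋₁ + pₖ₋₂, qₖ = aₖqₖ₋₁ + qₖ₋₂ (with p₋₁=1, p₋₂=0, q₋₁=0, q₋₂=1):
  k=0: a=22, p=22, q=1
  k=1: a=2, p=45, q=2
  k=2: a=1, p=67, q=3
  k=3: a=7, p=514, q=23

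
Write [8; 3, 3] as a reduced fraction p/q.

Fold from the inside: start with 3/1.
  3 + 1/3 = 10/3
  8 + 3/10 = 83/10

83/10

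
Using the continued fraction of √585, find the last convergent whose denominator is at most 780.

√585 = [24; 5, 2, 1, 4, 1, 2, 5, 48, …] (period length 8).
Convergents:
  p_0/q_0 = 24/1
  p_1/q_1 = 121/5
  p_2/q_2 = 266/11
  p_3/q_3 = 387/16
  p_4/q_4 = 1814/75
  p_5/q_5 = 2201/91
  p_6/q_6 = 6216/257
  p_7/q_7 = 33281/1376
q_6 = 257 ≤ 780 < 1376 = q_7, so the answer is 6216/257.

6216/257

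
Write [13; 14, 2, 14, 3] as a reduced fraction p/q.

Fold from the inside: start with 3/1.
  14 + 1/3 = 43/3
  2 + 3/43 = 89/43
  14 + 43/89 = 1289/89
  13 + 89/1289 = 16846/1289

16846/1289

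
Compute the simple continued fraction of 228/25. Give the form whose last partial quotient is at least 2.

228 = 9×25 + 3
25 = 8×3 + 1
3 = 3×1 + 0  (stop)
So 228/25 = [9; 8, 3].

[9; 8, 3]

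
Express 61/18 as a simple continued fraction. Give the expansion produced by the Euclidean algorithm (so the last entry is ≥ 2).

61 = 3·18 + 7
18 = 2·7 + 4
7 = 1·4 + 3
4 = 1·3 + 1
3 = 3·1 + 0  (stop)
So 61/18 = [3; 2, 1, 1, 3].

[3; 2, 1, 1, 3]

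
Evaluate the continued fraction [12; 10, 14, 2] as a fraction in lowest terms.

Using pₖ = aₖpₖ₋₁ + pₖ₋₂ and qₖ = aₖqₖ₋₁ + qₖ₋₂:
  k=0: a=12, p=12, q=1
  k=1: a=10, p=121, q=10
  k=2: a=14, p=1706, q=141
  k=3: a=2, p=3533, q=292

3533/292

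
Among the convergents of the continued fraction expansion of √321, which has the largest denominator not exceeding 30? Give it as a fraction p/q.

215/12

√321 = [17; 1, 10, 1, 34, …] (period length 4).
Convergents:
  p_0/q_0 = 17/1
  p_1/q_1 = 18/1
  p_2/q_2 = 197/11
  p_3/q_3 = 215/12
  p_4/q_4 = 7507/419
q_3 = 12 ≤ 30 < 419 = q_4, so the answer is 215/12.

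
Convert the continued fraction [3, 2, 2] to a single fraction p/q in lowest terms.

17/5

Fold from the inside: start with 2/1.
  2 + 1/2 = 5/2
  3 + 2/5 = 17/5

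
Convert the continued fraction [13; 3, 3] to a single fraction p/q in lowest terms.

Using pₖ = aₖpₖ₋₁ + pₖ₋₂ and qₖ = aₖqₖ₋₁ + qₖ₋₂:
  k=0: a=13, p=13, q=1
  k=1: a=3, p=40, q=3
  k=2: a=3, p=133, q=10

133/10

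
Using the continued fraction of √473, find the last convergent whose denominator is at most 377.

√473 = [21; 1, 2, 1, 42, …] (period length 4).
Convergents:
  p_0/q_0 = 21/1
  p_1/q_1 = 22/1
  p_2/q_2 = 65/3
  p_3/q_3 = 87/4
  p_4/q_4 = 3719/171
  p_5/q_5 = 3806/175
  p_6/q_6 = 11331/521
q_5 = 175 ≤ 377 < 521 = q_6, so the answer is 3806/175.

3806/175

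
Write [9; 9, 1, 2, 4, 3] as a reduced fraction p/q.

Using pₖ = aₖpₖ₋₁ + pₖ₋₂ and qₖ = aₖqₖ₋₁ + qₖ₋₂:
  k=0: a=9, p=9, q=1
  k=1: a=9, p=82, q=9
  k=2: a=1, p=91, q=10
  k=3: a=2, p=264, q=29
  k=4: a=4, p=1147, q=126
  k=5: a=3, p=3705, q=407

3705/407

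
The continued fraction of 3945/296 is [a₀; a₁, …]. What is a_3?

2

3945 = 13·296 + 97   →  a_0 = 13
296 = 3·97 + 5   →  a_1 = 3
97 = 19·5 + 2   →  a_2 = 19
5 = 2·2 + 1   →  a_3 = 2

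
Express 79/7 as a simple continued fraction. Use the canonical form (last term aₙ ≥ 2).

79 = 11×7 + 2
7 = 3×2 + 1
2 = 2×1 + 0  (stop)
So 79/7 = [11; 3, 2].

[11; 3, 2]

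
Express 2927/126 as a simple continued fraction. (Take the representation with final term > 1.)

2927 = 23·126 + 29
126 = 4·29 + 10
29 = 2·10 + 9
10 = 1·9 + 1
9 = 9·1 + 0  (stop)
So 2927/126 = [23; 4, 2, 1, 9].

[23; 4, 2, 1, 9]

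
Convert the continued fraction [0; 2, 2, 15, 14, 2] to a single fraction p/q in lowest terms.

903/2243

Using pₖ = aₖpₖ₋₁ + pₖ₋₂ and qₖ = aₖqₖ₋₁ + qₖ₋₂:
  k=0: a=0, p=0, q=1
  k=1: a=2, p=1, q=2
  k=2: a=2, p=2, q=5
  k=3: a=15, p=31, q=77
  k=4: a=14, p=436, q=1083
  k=5: a=2, p=903, q=2243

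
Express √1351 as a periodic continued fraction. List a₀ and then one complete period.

[36; 1, 3, 10, 3, 1, 72]

a₀ = ⌊√1351⌋ = 36.
With m₀=0, d₀=1 and mₖ₊₁ = dₖaₖ − mₖ, dₖ₊₁ = (n − mₖ₊₁²)/dₖ, aₖ₊₁ = ⌊(a₀+mₖ₊₁)/dₖ₊₁⌋:
  k=1: m=36, d=55, a=1
  k=2: m=19, d=18, a=3
  k=3: m=35, d=7, a=10
  k=4: m=35, d=18, a=3
  k=5: m=19, d=55, a=1
  k=6: m=36, d=1, a=72
d=1 and a=2a₀=72 at k=6, so the next step gives (m, d) = (36, 55) again — its k=1 value — and the period has length 6.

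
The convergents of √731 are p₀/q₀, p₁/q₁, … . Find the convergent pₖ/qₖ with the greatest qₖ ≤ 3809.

39447/1459

√731 = [27; 27, 54, …] (period length 2).
Convergents:
  p_0/q_0 = 27/1
  p_1/q_1 = 730/27
  p_2/q_2 = 39447/1459
  p_3/q_3 = 1065799/39420
q_2 = 1459 ≤ 3809 < 39420 = q_3, so the answer is 39447/1459.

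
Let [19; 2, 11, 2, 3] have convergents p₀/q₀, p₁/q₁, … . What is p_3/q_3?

Using pₖ = aₖpₖ₋₁ + pₖ₋₂, qₖ = aₖqₖ₋₁ + qₖ₋₂ (with p₋₁=1, p₋₂=0, q₋₁=0, q₋₂=1):
  k=0: a=19, p=19, q=1
  k=1: a=2, p=39, q=2
  k=2: a=11, p=448, q=23
  k=3: a=2, p=935, q=48

935/48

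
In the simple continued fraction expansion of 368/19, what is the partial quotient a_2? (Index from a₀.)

1

368 = 19·19 + 7   →  a_0 = 19
19 = 2·7 + 5   →  a_1 = 2
7 = 1·5 + 2   →  a_2 = 1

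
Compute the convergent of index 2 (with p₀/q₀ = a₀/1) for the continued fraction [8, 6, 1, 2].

Using pₖ = aₖpₖ₋₁ + pₖ₋₂, qₖ = aₖqₖ₋₁ + qₖ₋₂ (with p₋₁=1, p₋₂=0, q₋₁=0, q₋₂=1):
  k=0: a=8, p=8, q=1
  k=1: a=6, p=49, q=6
  k=2: a=1, p=57, q=7

57/7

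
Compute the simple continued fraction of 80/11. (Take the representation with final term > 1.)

80 = 7*11 + 3
11 = 3*3 + 2
3 = 1*2 + 1
2 = 2*1 + 0  (stop)
So 80/11 = [7; 3, 1, 2].

[7; 3, 1, 2]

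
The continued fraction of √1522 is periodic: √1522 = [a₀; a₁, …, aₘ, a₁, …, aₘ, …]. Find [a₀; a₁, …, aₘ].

a₀ = ⌊√1522⌋ = 39.

[39; 78]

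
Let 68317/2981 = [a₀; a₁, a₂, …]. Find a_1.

68317 = 22·2981 + 2735   →  a_0 = 22
2981 = 1·2735 + 246   →  a_1 = 1

1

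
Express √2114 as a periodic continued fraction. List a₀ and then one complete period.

a₀ = ⌊√2114⌋ = 45.
With m₀=0, d₀=1 and mₖ₊₁ = dₖaₖ − mₖ, dₖ₊₁ = (n − mₖ₊₁²)/dₖ, aₖ₊₁ = ⌊(a₀+mₖ₊₁)/dₖ₊₁⌋:
  k=1: m=45, d=89, a=1
  k=2: m=44, d=2, a=44
  k=3: m=44, d=89, a=1
  k=4: m=45, d=1, a=90
d=1 and a=2a₀=90 at k=4, so the next step gives (m, d) = (45, 89) again — its k=1 value — and the period has length 4.

[45; 1, 44, 1, 90]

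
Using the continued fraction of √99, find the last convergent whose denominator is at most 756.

3970/399

√99 = [9; 1, 18, …] (period length 2).
Convergents:
  p_0/q_0 = 9/1
  p_1/q_1 = 10/1
  p_2/q_2 = 189/19
  p_3/q_3 = 199/20
  p_4/q_4 = 3771/379
  p_5/q_5 = 3970/399
  p_6/q_6 = 75231/7561
q_5 = 399 ≤ 756 < 7561 = q_6, so the answer is 3970/399.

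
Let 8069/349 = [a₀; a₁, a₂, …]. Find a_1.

8069 = 23·349 + 42   →  a_0 = 23
349 = 8·42 + 13   →  a_1 = 8

8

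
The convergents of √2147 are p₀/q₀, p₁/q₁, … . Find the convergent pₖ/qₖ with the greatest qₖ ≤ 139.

√2147 = [46; 2, 1, 45, 1, 2, 92, …] (period length 6).
Convergents:
  p_0/q_0 = 46/1
  p_1/q_1 = 93/2
  p_2/q_2 = 139/3
  p_3/q_3 = 6348/137
  p_4/q_4 = 6487/140
q_3 = 137 ≤ 139 < 140 = q_4, so the answer is 6348/137.

6348/137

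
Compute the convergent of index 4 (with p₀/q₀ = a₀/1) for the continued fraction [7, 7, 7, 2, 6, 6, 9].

4941/692

Using pₖ = aₖpₖ₋₁ + pₖ₋₂, qₖ = aₖqₖ₋₁ + qₖ₋₂ (with p₋₁=1, p₋₂=0, q₋₁=0, q₋₂=1):
  k=0: a=7, p=7, q=1
  k=1: a=7, p=50, q=7
  k=2: a=7, p=357, q=50
  k=3: a=2, p=764, q=107
  k=4: a=6, p=4941, q=692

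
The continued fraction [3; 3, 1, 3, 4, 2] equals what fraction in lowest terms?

467/143

Using pₖ = aₖpₖ₋₁ + pₖ₋₂ and qₖ = aₖqₖ₋₁ + qₖ₋₂:
  k=0: a=3, p=3, q=1
  k=1: a=3, p=10, q=3
  k=2: a=1, p=13, q=4
  k=3: a=3, p=49, q=15
  k=4: a=4, p=209, q=64
  k=5: a=2, p=467, q=143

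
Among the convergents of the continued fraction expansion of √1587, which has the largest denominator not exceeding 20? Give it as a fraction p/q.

239/6

√1587 = [39; 1, 5, 7, 13, 7, 5, 1, 78, …] (period length 8).
Convergents:
  p_0/q_0 = 39/1
  p_1/q_1 = 40/1
  p_2/q_2 = 239/6
  p_3/q_3 = 1713/43
q_2 = 6 ≤ 20 < 43 = q_3, so the answer is 239/6.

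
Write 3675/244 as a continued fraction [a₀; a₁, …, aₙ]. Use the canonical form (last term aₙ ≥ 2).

[15; 16, 3, 1, 3]

3675 = 15·244 + 15
244 = 16·15 + 4
15 = 3·4 + 3
4 = 1·3 + 1
3 = 3·1 + 0  (stop)
So 3675/244 = [15; 16, 3, 1, 3].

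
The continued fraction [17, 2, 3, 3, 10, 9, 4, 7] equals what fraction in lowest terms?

1119005/64183

Using pₖ = aₖpₖ₋₁ + pₖ₋₂ and qₖ = aₖqₖ₋₁ + qₖ₋₂:
  k=0: a=17, p=17, q=1
  k=1: a=2, p=35, q=2
  k=2: a=3, p=122, q=7
  k=3: a=3, p=401, q=23
  k=4: a=10, p=4132, q=237
  k=5: a=9, p=37589, q=2156
  k=6: a=4, p=154488, q=8861
  k=7: a=7, p=1119005, q=64183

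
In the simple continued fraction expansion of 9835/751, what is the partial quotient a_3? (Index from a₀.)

3

9835 = 13·751 + 72   →  a_0 = 13
751 = 10·72 + 31   →  a_1 = 10
72 = 2·31 + 10   →  a_2 = 2
31 = 3·10 + 1   →  a_3 = 3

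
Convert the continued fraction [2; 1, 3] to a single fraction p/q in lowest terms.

11/4

Using pₖ = aₖpₖ₋₁ + pₖ₋₂ and qₖ = aₖqₖ₋₁ + qₖ₋₂:
  k=0: a=2, p=2, q=1
  k=1: a=1, p=3, q=1
  k=2: a=3, p=11, q=4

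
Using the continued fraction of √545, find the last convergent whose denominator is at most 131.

√545 = [23; 2, 1, 8, 1, 2, 46, …] (period length 6).
Convergents:
  p_0/q_0 = 23/1
  p_1/q_1 = 47/2
  p_2/q_2 = 70/3
  p_3/q_3 = 607/26
  p_4/q_4 = 677/29
  p_5/q_5 = 1961/84
  p_6/q_6 = 90883/3893
q_5 = 84 ≤ 131 < 3893 = q_6, so the answer is 1961/84.

1961/84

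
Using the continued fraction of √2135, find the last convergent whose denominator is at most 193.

7624/165

√2135 = [46; 4, 1, 5, 1, 4, 92, …] (period length 6).
Convergents:
  p_0/q_0 = 46/1
  p_1/q_1 = 185/4
  p_2/q_2 = 231/5
  p_3/q_3 = 1340/29
  p_4/q_4 = 1571/34
  p_5/q_5 = 7624/165
  p_6/q_6 = 702979/15214
q_5 = 165 ≤ 193 < 15214 = q_6, so the answer is 7624/165.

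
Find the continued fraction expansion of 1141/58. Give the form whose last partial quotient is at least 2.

[19; 1, 2, 19]

1141 = 19×58 + 39
58 = 1×39 + 19
39 = 2×19 + 1
19 = 19×1 + 0  (stop)
So 1141/58 = [19; 1, 2, 19].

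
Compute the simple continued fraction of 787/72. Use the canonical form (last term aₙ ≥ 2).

787 = 10*72 + 67
72 = 1*67 + 5
67 = 13*5 + 2
5 = 2*2 + 1
2 = 2*1 + 0  (stop)
So 787/72 = [10; 1, 13, 2, 2].

[10; 1, 13, 2, 2]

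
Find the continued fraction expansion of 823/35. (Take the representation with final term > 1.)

[23; 1, 1, 17]

823 = 23·35 + 18
35 = 1·18 + 17
18 = 1·17 + 1
17 = 17·1 + 0  (stop)
So 823/35 = [23; 1, 1, 17].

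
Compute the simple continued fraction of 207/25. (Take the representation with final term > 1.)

[8; 3, 1, 1, 3]

207 = 8*25 + 7
25 = 3*7 + 4
7 = 1*4 + 3
4 = 1*3 + 1
3 = 3*1 + 0  (stop)
So 207/25 = [8; 3, 1, 1, 3].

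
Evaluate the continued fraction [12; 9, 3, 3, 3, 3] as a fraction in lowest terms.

12277/1014

Using pₖ = aₖpₖ₋₁ + pₖ₋₂ and qₖ = aₖqₖ₋₁ + qₖ₋₂:
  k=0: a=12, p=12, q=1
  k=1: a=9, p=109, q=9
  k=2: a=3, p=339, q=28
  k=3: a=3, p=1126, q=93
  k=4: a=3, p=3717, q=307
  k=5: a=3, p=12277, q=1014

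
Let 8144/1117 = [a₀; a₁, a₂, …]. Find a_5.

8144 = 7·1117 + 325   →  a_0 = 7
1117 = 3·325 + 142   →  a_1 = 3
325 = 2·142 + 41   →  a_2 = 2
142 = 3·41 + 19   →  a_3 = 3
41 = 2·19 + 3   →  a_4 = 2
19 = 6·3 + 1   →  a_5 = 6

6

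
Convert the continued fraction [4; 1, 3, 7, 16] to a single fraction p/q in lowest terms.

2227/468

Using pₖ = aₖpₖ₋₁ + pₖ₋₂ and qₖ = aₖqₖ₋₁ + qₖ₋₂:
  k=0: a=4, p=4, q=1
  k=1: a=1, p=5, q=1
  k=2: a=3, p=19, q=4
  k=3: a=7, p=138, q=29
  k=4: a=16, p=2227, q=468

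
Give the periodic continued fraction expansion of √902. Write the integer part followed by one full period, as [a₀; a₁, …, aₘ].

a₀ = ⌊√902⌋ = 30.
With m₀=0, d₀=1 and mₖ₊₁ = dₖaₖ − mₖ, dₖ₊₁ = (n − mₖ₊₁²)/dₖ, aₖ₊₁ = ⌊(a₀+mₖ₊₁)/dₖ₊₁⌋:
  k=1: m=30, d=2, a=30
  k=2: m=30, d=1, a=60
d=1 and a=2a₀=60 at k=2, so the next step gives (m, d) = (30, 2) again — its k=1 value — and the period has length 2.

[30; 30, 60]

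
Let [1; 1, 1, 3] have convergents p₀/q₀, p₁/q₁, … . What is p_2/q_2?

Using pₖ = aₖpₖ₋₁ + pₖ₋₂, qₖ = aₖqₖ₋₁ + qₖ₋₂ (with p₋₁=1, p₋₂=0, q₋₁=0, q₋₂=1):
  k=0: a=1, p=1, q=1
  k=1: a=1, p=2, q=1
  k=2: a=1, p=3, q=2

3/2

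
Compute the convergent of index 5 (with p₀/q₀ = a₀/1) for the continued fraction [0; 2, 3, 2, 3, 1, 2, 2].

31/71

Using pₖ = aₖpₖ₋₁ + pₖ₋₂, qₖ = aₖqₖ₋₁ + qₖ₋₂ (with p₋₁=1, p₋₂=0, q₋₁=0, q₋₂=1):
  k=0: a=0, p=0, q=1
  k=1: a=2, p=1, q=2
  k=2: a=3, p=3, q=7
  k=3: a=2, p=7, q=16
  k=4: a=3, p=24, q=55
  k=5: a=1, p=31, q=71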